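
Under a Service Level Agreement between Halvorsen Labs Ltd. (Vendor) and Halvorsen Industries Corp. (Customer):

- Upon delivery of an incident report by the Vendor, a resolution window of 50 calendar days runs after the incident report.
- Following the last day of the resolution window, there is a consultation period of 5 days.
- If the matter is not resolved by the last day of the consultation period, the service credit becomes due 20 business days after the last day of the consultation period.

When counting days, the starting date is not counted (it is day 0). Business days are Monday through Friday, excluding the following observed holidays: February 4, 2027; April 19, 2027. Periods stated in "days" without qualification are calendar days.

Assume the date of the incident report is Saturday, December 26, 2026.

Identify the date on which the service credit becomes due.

The last day of the resolution window: 50 calendar days after December 26, 2026 is February 14, 2027.
The last day of the consultation period: February 14, 2027 + 5 days = February 19, 2027.
From Friday, February 19, 2027, 20 business days (Feb 22, Feb 23, Feb 24, Feb 25, …, Mar 17, Mar 18, Mar 19, skipping weekends) brings us to Friday, March 19, 2027, which is the date on which the service credit becomes due.

March 19, 2027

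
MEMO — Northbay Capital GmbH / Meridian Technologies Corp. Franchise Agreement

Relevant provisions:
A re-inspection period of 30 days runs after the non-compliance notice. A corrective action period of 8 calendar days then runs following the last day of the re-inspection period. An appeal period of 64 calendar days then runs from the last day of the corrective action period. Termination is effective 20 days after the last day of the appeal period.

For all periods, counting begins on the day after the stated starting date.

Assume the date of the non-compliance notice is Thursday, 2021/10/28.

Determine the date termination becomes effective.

2022/02/27

Adding 30 calendar days to 2021/10/28 gives 2021/11/27, which is the last day of the re-inspection period.
The last day of the corrective action period: 8 calendar days after 2021/11/27 is 2021/12/05.
The last day of the appeal period: 2021/12/05 + 64 days = 2022/02/07.
Adding 20 calendar days to 2022/02/07 gives 2022/02/27, which is the date termination becomes effective.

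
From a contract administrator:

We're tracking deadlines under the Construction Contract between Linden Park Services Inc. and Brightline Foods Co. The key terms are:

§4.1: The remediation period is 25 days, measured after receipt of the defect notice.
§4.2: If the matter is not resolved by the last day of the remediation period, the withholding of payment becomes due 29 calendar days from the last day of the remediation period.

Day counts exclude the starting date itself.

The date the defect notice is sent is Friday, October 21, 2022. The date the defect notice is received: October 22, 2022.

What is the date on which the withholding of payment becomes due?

Adding 25 calendar days to October 22, 2022 gives November 16, 2022, which is the last day of the remediation period.
The date on which the withholding of payment becomes due: November 16, 2022 + 29 days = December 15, 2022.

December 15, 2022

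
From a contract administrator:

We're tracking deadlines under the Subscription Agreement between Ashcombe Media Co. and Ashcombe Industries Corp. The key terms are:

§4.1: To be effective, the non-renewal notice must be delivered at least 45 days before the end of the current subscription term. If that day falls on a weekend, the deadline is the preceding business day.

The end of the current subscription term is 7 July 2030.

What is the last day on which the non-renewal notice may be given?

23 May 2030

7 July 2030 minus 45 days is 23 May 2030. That is a Thursday, so no adjustment is needed.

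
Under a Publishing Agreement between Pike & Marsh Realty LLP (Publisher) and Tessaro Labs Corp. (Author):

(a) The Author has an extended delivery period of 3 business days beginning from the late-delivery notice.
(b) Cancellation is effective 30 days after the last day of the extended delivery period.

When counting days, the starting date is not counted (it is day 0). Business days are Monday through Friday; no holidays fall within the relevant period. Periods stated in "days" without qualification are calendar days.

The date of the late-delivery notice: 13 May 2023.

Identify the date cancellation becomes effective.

16 June 2023

The last day of the extended delivery period: counting 3 business days from Saturday, 13 May 2023 (May 15, May 16, May 17, skipping weekends) reaches Wednesday, 17 May 2023.
Adding 30 calendar days to 17 May 2023 gives 16 June 2023, which is the date cancellation becomes effective.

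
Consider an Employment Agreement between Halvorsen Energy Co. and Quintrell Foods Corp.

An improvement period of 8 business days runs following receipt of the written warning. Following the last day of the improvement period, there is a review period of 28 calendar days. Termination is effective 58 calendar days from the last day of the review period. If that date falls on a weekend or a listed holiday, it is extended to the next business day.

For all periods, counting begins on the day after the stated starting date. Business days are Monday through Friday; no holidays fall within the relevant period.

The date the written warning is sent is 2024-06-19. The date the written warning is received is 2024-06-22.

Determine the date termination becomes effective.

2024-09-27

The last day of the improvement period: counting 8 business days from Saturday, 2024-06-22 (Jun 24, Jun 25, Jun 26, Jun 27, Jun 28, Jul 1, Jul 2, Jul 3, skipping weekends) reaches Wednesday, 2024-07-03.
The last day of the review period: 2024-07-03 + 28 days = 2024-07-31.
The date termination becomes effective: 58 calendar days after 2024-07-31 is 2024-09-27. 2024-09-27 is a Friday, so no roll-forward applies.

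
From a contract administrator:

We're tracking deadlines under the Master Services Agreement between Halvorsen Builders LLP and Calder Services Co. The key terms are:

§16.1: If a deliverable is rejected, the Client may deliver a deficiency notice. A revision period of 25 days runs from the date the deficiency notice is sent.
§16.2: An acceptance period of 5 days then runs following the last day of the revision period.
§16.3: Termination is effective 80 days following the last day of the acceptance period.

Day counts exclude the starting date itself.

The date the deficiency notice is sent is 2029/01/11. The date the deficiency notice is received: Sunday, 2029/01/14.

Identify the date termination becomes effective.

Adding 25 calendar days to 2029/01/11 gives 2029/02/05, which is the last day of the revision period.
The last day of the acceptance period: 5 calendar days after 2029/02/05 is 2029/02/10.
Adding 80 calendar days to 2029/02/10 gives 2029/05/01, which is the date termination becomes effective.

2029/05/01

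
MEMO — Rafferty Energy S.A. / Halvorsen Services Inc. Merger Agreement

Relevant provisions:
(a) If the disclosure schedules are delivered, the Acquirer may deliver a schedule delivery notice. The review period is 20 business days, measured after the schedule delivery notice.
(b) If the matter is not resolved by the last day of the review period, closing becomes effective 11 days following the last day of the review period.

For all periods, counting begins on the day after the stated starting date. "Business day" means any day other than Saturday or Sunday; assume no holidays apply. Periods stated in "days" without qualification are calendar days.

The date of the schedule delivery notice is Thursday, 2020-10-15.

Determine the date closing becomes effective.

The last day of the review period: counting 20 business days from Thursday, 2020-10-15 (Oct 16, Oct 19, Oct 20, Oct 21, …, Nov 10, Nov 11, Nov 12, skipping weekends) reaches Thursday, 2020-11-12.
The date closing becomes effective: 2020-11-12 + 11 days = 2020-11-23.

2020-11-23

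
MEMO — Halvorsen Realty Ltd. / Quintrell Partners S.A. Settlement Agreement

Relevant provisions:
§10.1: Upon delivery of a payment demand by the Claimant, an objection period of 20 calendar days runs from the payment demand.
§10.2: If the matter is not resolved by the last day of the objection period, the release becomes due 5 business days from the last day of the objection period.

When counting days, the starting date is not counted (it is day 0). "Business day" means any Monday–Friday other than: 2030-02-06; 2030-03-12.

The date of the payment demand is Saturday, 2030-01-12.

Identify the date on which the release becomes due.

The last day of the objection period: 20 calendar days after 2030-01-12 is 2030-02-01.
The date on which the release becomes due: 5 business days after Friday, 2030-02-01, skipping weekends and the listed holiday on Feb 6 — Feb 4, Feb 5, Feb 7, Feb 8, Feb 11 — lands on Monday, 2030-02-11.

2030-02-11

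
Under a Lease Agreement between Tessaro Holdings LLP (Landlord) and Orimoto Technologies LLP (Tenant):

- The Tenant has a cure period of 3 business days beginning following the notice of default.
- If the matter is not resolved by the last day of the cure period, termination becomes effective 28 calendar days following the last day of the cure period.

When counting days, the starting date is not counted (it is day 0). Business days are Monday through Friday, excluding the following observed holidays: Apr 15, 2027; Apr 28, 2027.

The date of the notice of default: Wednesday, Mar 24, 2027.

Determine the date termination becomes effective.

The last day of the cure period: counting 3 business days from Wednesday, Mar 24, 2027 (Mar 25, Mar 26, Mar 29, skipping weekends) reaches Monday, Mar 29, 2027.
The date termination becomes effective: 28 calendar days after Mar 29, 2027 is Apr 26, 2027.

Apr 26, 2027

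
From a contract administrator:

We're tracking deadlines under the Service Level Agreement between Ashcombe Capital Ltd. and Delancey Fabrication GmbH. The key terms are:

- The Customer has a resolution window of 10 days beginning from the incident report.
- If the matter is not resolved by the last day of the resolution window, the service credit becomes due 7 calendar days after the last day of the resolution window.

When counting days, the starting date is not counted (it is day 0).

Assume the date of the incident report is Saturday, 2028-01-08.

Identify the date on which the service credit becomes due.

2028-01-25

Adding 10 calendar days to 2028-01-08 gives 2028-01-18, which is the last day of the resolution window.
Adding 7 calendar days to 2028-01-18 gives 2028-01-25, which is the date on which the service credit becomes due.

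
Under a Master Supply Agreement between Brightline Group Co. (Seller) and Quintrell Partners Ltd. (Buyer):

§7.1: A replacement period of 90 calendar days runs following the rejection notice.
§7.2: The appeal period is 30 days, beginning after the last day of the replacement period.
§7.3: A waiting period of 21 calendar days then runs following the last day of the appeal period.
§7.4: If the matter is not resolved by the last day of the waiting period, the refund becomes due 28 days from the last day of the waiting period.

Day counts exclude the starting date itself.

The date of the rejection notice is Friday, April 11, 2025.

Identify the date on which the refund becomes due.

September 27, 2025

The last day of the replacement period: 90 calendar days after April 11, 2025 is July 10, 2025.
Adding 30 calendar days to July 10, 2025 gives August 9, 2025, which is the last day of the appeal period.
Adding 21 calendar days to August 9, 2025 gives August 30, 2025, which is the last day of the waiting period.
Adding 28 calendar days to August 30, 2025 gives September 27, 2025, which is the date on which the refund becomes due.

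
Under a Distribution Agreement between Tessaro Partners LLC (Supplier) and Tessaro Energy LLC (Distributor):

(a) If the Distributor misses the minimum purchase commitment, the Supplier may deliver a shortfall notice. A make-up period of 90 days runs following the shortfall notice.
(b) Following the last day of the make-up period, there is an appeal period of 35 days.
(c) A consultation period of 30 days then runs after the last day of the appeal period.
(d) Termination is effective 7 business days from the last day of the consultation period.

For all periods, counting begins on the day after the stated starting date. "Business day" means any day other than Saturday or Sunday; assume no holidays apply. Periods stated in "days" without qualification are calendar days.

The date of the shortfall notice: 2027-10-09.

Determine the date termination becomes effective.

The last day of the make-up period: 2027-10-09 + 90 days = 2028-01-07.
The last day of the appeal period: 2028-01-07 + 35 days = 2028-02-11.
The last day of the consultation period: 2028-02-11 + 30 days = 2028-03-12.
The date termination becomes effective: 7 business days after Sunday, 2028-03-12, skipping weekends — Mar 13, Mar 14, Mar 15, Mar 16, Mar 17, Mar 20, Mar 21 — lands on Tuesday, 2028-03-21.

2028-03-21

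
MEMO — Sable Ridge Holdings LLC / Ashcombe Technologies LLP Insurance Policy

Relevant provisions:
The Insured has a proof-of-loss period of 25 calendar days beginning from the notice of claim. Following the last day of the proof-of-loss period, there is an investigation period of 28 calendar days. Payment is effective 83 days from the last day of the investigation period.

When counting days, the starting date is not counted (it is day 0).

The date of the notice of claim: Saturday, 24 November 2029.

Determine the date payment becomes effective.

The last day of the proof-of-loss period: 24 November 2029 + 25 days = 19 December 2029.
The last day of the investigation period: 19 December 2029 + 28 days = 16 January 2030.
The date payment becomes effective: 16 January 2030 + 83 days = 9 April 2030.

9 April 2030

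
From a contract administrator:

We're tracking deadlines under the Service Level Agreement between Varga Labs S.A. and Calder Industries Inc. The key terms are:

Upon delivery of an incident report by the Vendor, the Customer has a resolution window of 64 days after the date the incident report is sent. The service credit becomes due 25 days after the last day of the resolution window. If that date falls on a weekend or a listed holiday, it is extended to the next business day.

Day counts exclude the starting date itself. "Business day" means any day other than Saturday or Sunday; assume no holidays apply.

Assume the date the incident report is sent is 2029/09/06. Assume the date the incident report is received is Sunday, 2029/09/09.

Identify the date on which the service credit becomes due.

2029/12/04

Adding 64 calendar days to 2029/09/06 gives 2029/11/09, which is the last day of the resolution window.
Adding 25 calendar days to 2029/11/09 gives 2029/12/04, which is the date on which the service credit becomes due. 2029/12/04 is a Tuesday, so no roll-forward applies.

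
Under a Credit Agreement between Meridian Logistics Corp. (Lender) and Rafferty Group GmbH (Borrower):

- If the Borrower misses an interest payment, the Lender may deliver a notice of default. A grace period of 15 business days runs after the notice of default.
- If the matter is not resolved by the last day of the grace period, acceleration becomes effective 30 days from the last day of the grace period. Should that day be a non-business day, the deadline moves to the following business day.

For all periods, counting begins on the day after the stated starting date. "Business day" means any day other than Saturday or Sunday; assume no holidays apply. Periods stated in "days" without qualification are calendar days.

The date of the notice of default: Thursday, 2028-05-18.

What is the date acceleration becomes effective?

2028-07-10

The last day of the grace period: 15 business days after Thursday, 2028-05-18, skipping weekends — May 19, May 22, May 23, May 24, …, Jun 6, Jun 7, Jun 8 — lands on Thursday, 2028-06-08.
The date acceleration becomes effective: 30 calendar days after 2028-06-08 is 2028-07-08. That falls on a Saturday, so it rolls to the next business day, Monday, 2028-07-10.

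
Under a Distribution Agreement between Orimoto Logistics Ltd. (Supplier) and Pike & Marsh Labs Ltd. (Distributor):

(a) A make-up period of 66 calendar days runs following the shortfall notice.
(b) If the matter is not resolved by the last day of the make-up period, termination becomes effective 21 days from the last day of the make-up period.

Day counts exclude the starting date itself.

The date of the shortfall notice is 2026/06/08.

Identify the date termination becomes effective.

The last day of the make-up period: 66 calendar days after 2026/06/08 is 2026/08/13.
The date termination becomes effective: 21 calendar days after 2026/08/13 is 2026/09/03.

2026/09/03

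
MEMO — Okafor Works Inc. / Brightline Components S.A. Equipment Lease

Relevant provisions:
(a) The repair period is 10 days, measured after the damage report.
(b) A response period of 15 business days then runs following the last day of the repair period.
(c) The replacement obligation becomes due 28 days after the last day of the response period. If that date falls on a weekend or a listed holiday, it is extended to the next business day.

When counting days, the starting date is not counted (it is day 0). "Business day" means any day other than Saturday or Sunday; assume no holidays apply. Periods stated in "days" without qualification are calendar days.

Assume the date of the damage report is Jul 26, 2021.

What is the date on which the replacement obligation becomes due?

Sep 23, 2021

Adding 10 calendar days to Jul 26, 2021 gives Aug 5, 2021, which is the last day of the repair period.
From Thursday, Aug 5, 2021, 15 business days (Aug 6, Aug 9, Aug 10, Aug 11, …, Aug 24, Aug 25, Aug 26, skipping weekends) brings us to Thursday, Aug 26, 2021, which is the last day of the response period.
Adding 28 calendar days to Aug 26, 2021 gives Sep 23, 2021, which is the date on which the replacement obligation becomes due. Sep 23, 2021 is a Thursday, so no roll-forward applies.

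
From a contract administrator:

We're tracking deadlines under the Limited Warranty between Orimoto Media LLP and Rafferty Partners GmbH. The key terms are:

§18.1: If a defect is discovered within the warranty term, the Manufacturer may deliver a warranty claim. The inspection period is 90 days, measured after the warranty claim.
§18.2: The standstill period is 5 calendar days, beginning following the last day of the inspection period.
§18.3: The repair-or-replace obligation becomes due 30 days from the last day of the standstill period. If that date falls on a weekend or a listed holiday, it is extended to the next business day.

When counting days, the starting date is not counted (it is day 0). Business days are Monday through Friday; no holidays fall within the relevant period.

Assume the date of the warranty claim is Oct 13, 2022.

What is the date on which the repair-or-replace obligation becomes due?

Feb 15, 2023

Adding 90 calendar days to Oct 13, 2022 gives Jan 11, 2023, which is the last day of the inspection period.
The last day of the standstill period: 5 calendar days after Jan 11, 2023 is Jan 16, 2023.
The date on which the repair-or-replace obligation becomes due: Jan 16, 2023 + 30 days = Feb 15, 2023. Feb 15, 2023 is a Wednesday, so no roll-forward applies.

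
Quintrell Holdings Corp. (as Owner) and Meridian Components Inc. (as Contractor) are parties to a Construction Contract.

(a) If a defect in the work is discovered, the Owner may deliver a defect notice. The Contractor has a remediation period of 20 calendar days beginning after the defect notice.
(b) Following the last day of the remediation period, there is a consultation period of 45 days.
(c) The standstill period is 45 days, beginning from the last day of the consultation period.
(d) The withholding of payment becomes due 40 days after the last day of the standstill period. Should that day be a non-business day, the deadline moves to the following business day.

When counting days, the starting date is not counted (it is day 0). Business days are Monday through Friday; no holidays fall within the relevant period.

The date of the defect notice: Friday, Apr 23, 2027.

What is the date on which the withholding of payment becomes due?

The last day of the remediation period: 20 calendar days after Apr 23, 2027 is May 13, 2027.
The last day of the consultation period: May 13, 2027 + 45 days = Jun 27, 2027.
The last day of the standstill period: Jun 27, 2027 + 45 days = Aug 11, 2027.
Adding 40 calendar days to Aug 11, 2027 gives Sep 20, 2027, which is the date on which the withholding of payment becomes due. Sep 20, 2027 is a Monday, so no roll-forward applies.

Sep 20, 2027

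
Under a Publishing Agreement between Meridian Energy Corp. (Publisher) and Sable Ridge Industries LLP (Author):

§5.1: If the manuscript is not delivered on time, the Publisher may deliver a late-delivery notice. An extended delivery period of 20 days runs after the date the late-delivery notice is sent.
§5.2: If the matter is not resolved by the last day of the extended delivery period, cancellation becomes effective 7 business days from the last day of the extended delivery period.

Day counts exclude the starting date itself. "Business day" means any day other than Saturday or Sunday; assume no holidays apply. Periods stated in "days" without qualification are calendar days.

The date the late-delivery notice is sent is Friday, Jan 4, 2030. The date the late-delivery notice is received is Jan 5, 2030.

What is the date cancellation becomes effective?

Feb 4, 2030

The last day of the extended delivery period: 20 calendar days after Jan 4, 2030 is Jan 24, 2030.
The date cancellation becomes effective: counting 7 business days from Thursday, Jan 24, 2030 (Jan 25, Jan 28, Jan 29, Jan 30, Jan 31, Feb 1, Feb 4, skipping weekends) reaches Monday, Feb 4, 2030.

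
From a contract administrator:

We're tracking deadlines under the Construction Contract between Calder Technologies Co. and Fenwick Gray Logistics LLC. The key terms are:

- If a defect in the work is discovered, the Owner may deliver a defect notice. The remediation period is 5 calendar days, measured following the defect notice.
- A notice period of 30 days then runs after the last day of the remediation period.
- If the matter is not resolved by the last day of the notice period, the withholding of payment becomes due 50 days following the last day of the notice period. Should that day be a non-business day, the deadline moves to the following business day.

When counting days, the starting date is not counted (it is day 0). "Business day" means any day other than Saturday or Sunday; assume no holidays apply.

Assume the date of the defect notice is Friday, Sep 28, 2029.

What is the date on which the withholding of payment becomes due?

The last day of the remediation period: Sep 28, 2029 + 5 days = Oct 3, 2029.
Adding 30 calendar days to Oct 3, 2029 gives Nov 2, 2029, which is the last day of the notice period.
Adding 50 calendar days to Nov 2, 2029 gives Dec 22, 2029, which is the date on which the withholding of payment becomes due. That falls on a Saturday, so it rolls to the next business day, Monday, Dec 24, 2029.

Dec 24, 2029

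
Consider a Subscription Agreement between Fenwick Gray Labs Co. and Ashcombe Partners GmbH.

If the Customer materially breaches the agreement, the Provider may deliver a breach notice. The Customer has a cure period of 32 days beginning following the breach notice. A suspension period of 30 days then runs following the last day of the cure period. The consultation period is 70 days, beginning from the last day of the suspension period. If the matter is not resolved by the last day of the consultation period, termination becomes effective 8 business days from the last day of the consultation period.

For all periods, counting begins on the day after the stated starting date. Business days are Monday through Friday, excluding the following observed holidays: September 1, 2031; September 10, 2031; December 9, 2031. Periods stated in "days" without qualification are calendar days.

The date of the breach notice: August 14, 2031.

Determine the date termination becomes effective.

January 5, 2032

The last day of the cure period: August 14, 2031 + 32 days = September 15, 2031.
The last day of the suspension period: September 15, 2031 + 30 days = October 15, 2031.
The last day of the consultation period: 70 calendar days after October 15, 2031 is December 24, 2031.
From Wednesday, December 24, 2031, 8 business days (Dec 25, Dec 26, Dec 29, Dec 30, Dec 31, Jan 1, Jan 2, Jan 5, skipping weekends) brings us to Monday, January 5, 2032, which is the date termination becomes effective.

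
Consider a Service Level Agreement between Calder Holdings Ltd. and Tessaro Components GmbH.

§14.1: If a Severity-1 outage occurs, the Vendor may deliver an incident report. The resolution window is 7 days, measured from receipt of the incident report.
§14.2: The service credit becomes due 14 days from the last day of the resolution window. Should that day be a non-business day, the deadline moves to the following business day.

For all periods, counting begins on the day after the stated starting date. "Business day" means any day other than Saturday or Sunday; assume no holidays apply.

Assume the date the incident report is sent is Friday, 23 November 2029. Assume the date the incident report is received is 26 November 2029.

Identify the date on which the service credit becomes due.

The last day of the resolution window: 7 calendar days after 26 November 2029 is 3 December 2029.
The date on which the service credit becomes due: 14 calendar days after 3 December 2029 is 17 December 2029. 17 December 2029 is a Monday, so no roll-forward applies.

17 December 2029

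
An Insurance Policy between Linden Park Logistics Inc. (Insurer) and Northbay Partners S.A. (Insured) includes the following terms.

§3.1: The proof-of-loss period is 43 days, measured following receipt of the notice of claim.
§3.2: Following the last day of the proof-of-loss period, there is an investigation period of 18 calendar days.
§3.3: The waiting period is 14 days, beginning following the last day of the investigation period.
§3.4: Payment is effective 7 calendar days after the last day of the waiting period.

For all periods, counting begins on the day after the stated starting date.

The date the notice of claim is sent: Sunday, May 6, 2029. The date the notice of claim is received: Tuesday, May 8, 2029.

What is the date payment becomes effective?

Jul 29, 2029

The last day of the proof-of-loss period: 43 calendar days after May 8, 2029 is Jun 20, 2029.
The last day of the investigation period: 18 calendar days after Jun 20, 2029 is Jul 8, 2029.
The last day of the waiting period: Jul 8, 2029 + 14 days = Jul 22, 2029.
The date payment becomes effective: Jul 22, 2029 + 7 days = Jul 29, 2029.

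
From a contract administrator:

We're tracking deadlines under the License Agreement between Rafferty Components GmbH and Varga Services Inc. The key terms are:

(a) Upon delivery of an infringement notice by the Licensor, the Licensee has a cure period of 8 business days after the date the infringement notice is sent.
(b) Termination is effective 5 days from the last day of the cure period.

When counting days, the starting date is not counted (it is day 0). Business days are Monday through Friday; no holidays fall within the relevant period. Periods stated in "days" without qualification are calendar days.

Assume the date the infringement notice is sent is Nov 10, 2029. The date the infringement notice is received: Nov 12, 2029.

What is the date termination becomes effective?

From Saturday, Nov 10, 2029, 8 business days (Nov 12, Nov 13, Nov 14, Nov 15, Nov 16, Nov 19, Nov 20, Nov 21, skipping weekends) brings us to Wednesday, Nov 21, 2029, which is the last day of the cure period.
Adding 5 calendar days to Nov 21, 2029 gives Nov 26, 2029, which is the date termination becomes effective.

Nov 26, 2029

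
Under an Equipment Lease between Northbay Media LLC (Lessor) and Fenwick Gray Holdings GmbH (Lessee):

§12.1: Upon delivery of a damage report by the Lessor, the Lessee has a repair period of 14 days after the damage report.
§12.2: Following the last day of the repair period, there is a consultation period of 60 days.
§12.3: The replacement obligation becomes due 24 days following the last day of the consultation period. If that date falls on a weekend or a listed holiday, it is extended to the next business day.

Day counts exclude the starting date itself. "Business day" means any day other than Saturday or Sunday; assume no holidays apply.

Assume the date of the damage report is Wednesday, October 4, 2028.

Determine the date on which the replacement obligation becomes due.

Adding 14 calendar days to October 4, 2028 gives October 18, 2028, which is the last day of the repair period.
The last day of the consultation period: October 18, 2028 + 60 days = December 17, 2028.
Adding 24 calendar days to December 17, 2028 gives January 10, 2029, which is the date on which the replacement obligation becomes due. January 10, 2029 is a Wednesday, so no roll-forward applies.

January 10, 2029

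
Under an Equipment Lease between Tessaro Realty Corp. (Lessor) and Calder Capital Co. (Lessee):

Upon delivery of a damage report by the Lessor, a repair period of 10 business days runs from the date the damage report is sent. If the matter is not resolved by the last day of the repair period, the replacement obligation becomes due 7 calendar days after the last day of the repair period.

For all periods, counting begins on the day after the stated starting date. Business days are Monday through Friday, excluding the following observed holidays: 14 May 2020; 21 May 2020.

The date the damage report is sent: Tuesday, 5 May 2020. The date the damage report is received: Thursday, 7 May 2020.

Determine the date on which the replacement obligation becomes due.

27 May 2020

The last day of the repair period: 10 business days after Tuesday, 5 May 2020, skipping weekends and the listed holiday on May 14 — May 6, May 7, May 8, May 11, May 12, May 13, May 15, May 18, May 19, May 20 — lands on Wednesday, 20 May 2020.
The date on which the replacement obligation becomes due: 7 calendar days after 20 May 2020 is 27 May 2020.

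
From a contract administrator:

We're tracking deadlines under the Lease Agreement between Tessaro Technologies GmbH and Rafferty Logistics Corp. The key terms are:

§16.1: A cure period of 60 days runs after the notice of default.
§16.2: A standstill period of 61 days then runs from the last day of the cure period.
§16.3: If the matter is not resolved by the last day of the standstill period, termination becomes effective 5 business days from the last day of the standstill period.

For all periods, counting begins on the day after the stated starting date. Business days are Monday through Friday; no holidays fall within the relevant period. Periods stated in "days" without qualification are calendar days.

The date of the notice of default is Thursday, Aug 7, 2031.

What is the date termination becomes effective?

The last day of the cure period: 60 calendar days after Aug 7, 2031 is Oct 6, 2031.
The last day of the standstill period: 61 calendar days after Oct 6, 2031 is Dec 6, 2031.
The date termination becomes effective: counting 5 business days from Saturday, Dec 6, 2031 (Dec 8, Dec 9, Dec 10, Dec 11, Dec 12, skipping weekends) reaches Friday, Dec 12, 2031.

Dec 12, 2031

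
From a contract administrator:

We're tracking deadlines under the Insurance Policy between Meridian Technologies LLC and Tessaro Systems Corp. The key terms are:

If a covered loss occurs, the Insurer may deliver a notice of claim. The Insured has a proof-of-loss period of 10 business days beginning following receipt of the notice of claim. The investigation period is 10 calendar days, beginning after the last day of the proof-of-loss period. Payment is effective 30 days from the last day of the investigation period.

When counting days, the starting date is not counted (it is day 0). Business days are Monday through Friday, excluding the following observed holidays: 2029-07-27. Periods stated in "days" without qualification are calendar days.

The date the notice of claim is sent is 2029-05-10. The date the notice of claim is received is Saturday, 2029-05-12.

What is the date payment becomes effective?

2029-07-04

From Saturday, 2029-05-12, 10 business days (May 14, May 15, May 16, May 17, May 18, May 21, May 22, May 23, May 24, May 25, skipping weekends) brings us to Friday, 2029-05-25, which is the last day of the proof-of-loss period.
Adding 10 calendar days to 2029-05-25 gives 2029-06-04, which is the last day of the investigation period.
The date payment becomes effective: 2029-06-04 + 30 days = 2029-07-04.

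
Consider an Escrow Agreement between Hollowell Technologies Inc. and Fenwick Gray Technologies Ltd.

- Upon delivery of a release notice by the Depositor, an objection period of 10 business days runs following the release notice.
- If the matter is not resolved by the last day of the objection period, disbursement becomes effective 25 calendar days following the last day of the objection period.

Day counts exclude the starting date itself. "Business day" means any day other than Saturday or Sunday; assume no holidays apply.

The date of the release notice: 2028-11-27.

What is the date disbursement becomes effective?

The last day of the objection period: 10 business days after Monday, 2028-11-27, skipping weekends — Nov 28, Nov 29, Nov 30, Dec 1, Dec 4, Dec 5, Dec 6, Dec 7, Dec 8, Dec 11 — lands on Monday, 2028-12-11.
The date disbursement becomes effective: 2028-12-11 + 25 days = 2029-01-05.

2029-01-05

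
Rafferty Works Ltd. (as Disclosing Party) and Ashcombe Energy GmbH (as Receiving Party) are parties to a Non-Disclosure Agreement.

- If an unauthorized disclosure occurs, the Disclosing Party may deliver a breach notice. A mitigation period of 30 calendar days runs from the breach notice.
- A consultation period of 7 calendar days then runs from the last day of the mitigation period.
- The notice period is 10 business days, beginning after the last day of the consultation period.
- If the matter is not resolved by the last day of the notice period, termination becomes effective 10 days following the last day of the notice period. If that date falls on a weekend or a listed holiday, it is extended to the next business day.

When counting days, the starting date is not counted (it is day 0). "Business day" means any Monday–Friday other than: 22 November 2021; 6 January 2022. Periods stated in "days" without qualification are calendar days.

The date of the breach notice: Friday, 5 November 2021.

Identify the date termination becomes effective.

3 January 2022

The last day of the mitigation period: 5 November 2021 + 30 days = 5 December 2021.
Adding 7 calendar days to 5 December 2021 gives 12 December 2021, which is the last day of the consultation period.
From Sunday, 12 December 2021, 10 business days (Dec 13, Dec 14, Dec 15, Dec 16, Dec 17, Dec 20, Dec 21, Dec 22, Dec 23, Dec 24, skipping weekends) brings us to Friday, 24 December 2021, which is the last day of the notice period.
The date termination becomes effective: 10 calendar days after 24 December 2021 is 3 January 2022. 3 January 2022 is a Monday and is not a listed holiday, so no roll-forward applies.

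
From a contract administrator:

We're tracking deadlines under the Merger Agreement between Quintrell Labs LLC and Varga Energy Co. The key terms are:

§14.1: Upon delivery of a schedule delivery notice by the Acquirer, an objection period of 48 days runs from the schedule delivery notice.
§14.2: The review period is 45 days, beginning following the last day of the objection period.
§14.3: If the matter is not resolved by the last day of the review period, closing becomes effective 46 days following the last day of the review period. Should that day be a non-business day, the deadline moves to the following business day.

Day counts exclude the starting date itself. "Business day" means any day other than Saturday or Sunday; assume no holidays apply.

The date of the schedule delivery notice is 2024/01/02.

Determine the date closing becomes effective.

2024/05/20

The last day of the objection period: 48 calendar days after 2024/01/02 is 2024/02/19.
The last day of the review period: 45 calendar days after 2024/02/19 is 2024/04/04.
The date closing becomes effective: 46 calendar days after 2024/04/04 is 2024/05/20. 2024/05/20 is a Monday, so no roll-forward applies.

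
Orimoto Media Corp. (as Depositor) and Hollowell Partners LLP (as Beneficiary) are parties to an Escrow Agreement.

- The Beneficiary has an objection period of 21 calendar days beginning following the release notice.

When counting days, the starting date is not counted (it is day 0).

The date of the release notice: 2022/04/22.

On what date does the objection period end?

2022/05/13

The last day of the objection period: 2022/04/22 + 21 days = 2022/05/13.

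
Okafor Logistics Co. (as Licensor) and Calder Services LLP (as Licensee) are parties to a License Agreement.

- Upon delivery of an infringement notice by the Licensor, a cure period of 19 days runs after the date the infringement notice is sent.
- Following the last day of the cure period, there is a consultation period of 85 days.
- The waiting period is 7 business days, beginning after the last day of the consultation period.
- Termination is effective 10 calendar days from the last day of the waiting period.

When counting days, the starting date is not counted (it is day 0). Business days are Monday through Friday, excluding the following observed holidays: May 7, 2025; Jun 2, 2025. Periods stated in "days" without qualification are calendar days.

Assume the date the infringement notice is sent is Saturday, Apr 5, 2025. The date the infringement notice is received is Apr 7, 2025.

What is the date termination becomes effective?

Aug 8, 2025

The last day of the cure period: 19 calendar days after Apr 5, 2025 is Apr 24, 2025.
The last day of the consultation period: 85 calendar days after Apr 24, 2025 is Jul 18, 2025.
The last day of the waiting period: 7 business days after Friday, Jul 18, 2025, skipping weekends — Jul 21, Jul 22, Jul 23, Jul 24, Jul 25, Jul 28, Jul 29 — lands on Tuesday, Jul 29, 2025.
Adding 10 calendar days to Jul 29, 2025 gives Aug 8, 2025, which is the date termination becomes effective.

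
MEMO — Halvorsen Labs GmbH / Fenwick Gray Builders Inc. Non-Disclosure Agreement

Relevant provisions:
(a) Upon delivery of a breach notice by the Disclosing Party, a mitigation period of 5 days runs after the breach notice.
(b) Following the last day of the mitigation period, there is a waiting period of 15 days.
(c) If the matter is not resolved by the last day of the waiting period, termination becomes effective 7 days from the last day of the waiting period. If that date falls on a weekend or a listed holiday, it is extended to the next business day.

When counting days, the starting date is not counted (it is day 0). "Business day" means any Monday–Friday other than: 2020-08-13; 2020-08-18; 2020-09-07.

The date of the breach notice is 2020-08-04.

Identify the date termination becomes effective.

Adding 5 calendar days to 2020-08-04 gives 2020-08-09, which is the last day of the mitigation period.
The last day of the waiting period: 2020-08-09 + 15 days = 2020-08-24.
The date termination becomes effective: 7 calendar days after 2020-08-24 is 2020-08-31. 2020-08-31 is a Monday and is not a listed holiday, so no roll-forward applies.

2020-08-31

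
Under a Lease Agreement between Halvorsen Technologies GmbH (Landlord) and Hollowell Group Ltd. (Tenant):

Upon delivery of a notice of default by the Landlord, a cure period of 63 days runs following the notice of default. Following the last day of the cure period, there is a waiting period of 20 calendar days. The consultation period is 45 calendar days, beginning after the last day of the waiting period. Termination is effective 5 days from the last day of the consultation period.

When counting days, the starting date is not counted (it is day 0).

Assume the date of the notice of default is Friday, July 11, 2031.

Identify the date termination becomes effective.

November 21, 2031

The last day of the cure period: July 11, 2031 + 63 days = September 12, 2031.
The last day of the waiting period: September 12, 2031 + 20 days = October 2, 2031.
The last day of the consultation period: October 2, 2031 + 45 days = November 16, 2031.
The date termination becomes effective: November 16, 2031 + 5 days = November 21, 2031.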